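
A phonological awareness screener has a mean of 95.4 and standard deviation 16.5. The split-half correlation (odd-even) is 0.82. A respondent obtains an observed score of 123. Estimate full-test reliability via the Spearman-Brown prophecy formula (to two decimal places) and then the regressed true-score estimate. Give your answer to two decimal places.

120.24

Spearman-Brown: ρ = 2r/(1 + r) = 2(0.82)/(1 + 0.82) = 1.640/1.82 = 0.9011 → 0.90
T̂ = ρX + (1 − ρ)μ
  = 0.90 × 123 + 0.10 × 95.4
  = 110.70 + 9.540
  = 120.240
  ≈ 120.24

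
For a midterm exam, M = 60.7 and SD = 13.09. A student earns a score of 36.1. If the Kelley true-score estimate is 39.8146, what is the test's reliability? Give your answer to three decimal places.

0.849

T̂ = ρX + (1 − ρ)μ  ⇒  T̂ − μ = ρ(X − μ)
ρ = (T̂ − μ)/(X − μ) = (39.8146 − 60.7) / (36.1 − 60.7) = -20.8854 / -24.6 = 0.84900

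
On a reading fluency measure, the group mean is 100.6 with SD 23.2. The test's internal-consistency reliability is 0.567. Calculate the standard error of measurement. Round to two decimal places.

15.27

SEM = SD · √(1 − ρ) = 23.2 × √0.433 = 23.2 × 0.6580 = 15.266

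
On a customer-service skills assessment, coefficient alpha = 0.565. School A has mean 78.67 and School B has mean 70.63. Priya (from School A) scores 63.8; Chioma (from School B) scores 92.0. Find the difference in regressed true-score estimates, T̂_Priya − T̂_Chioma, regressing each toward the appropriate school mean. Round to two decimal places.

T̂_Priya = 0.565(63.8) + 0.435(78.67) = 70.2685
T̂_Chioma = 0.565(92.0) + 0.435(70.63) = 82.7040
Difference = 70.2685 − 82.7040 = -12.4356

-12.44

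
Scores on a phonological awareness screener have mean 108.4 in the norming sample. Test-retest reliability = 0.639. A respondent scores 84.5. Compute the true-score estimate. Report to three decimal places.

T̂ = ρX + (1 − ρ)μ
  = 0.639 × 84.5 + 0.361 × 108.4
  = 53.9955 + 39.1324
  = 93.1279
  ≈ 93.128

93.128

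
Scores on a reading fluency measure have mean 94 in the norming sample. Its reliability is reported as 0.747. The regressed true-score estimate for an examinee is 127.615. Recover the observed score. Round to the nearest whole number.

T̂ = ρX + (1 − ρ)μ  ⇒  X = (T̂ − (1 − ρ)μ) / ρ
X = (127.615 − 0.253 × 94) / 0.747 = (127.615 − 23.782) / 0.747 = 103.833 / 0.747 = 139.00

139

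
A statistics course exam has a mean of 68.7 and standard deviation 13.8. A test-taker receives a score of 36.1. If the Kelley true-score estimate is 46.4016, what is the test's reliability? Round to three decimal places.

0.684

T̂ = ρX + (1 − ρ)μ  ⇒  T̂ − μ = ρ(X − μ)
ρ = (T̂ − μ)/(X − μ) = (46.4016 − 68.7) / (36.1 − 68.7) = -22.2984 / -32.6 = 0.68400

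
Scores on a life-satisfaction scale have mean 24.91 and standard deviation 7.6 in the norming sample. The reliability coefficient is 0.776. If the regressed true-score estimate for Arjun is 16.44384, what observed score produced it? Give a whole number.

T̂ = ρX + (1 − ρ)μ  ⇒  X = (T̂ − (1 − ρ)μ) / ρ
X = (16.44384 − 0.224 × 24.91) / 0.776 = (16.44384 − 5.57984) / 0.776 = 10.86400 / 0.776 = 14.00

14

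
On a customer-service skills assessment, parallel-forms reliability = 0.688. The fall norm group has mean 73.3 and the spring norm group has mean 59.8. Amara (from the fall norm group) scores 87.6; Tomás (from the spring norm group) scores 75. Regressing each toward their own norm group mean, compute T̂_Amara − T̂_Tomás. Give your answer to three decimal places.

12.881

T̂_Amara = 0.688(87.6) + 0.312(73.3) = 83.13840
T̂_Tomás = 0.688(75) + 0.312(59.8) = 70.25760
Difference = 83.13840 − 70.25760 = 12.88080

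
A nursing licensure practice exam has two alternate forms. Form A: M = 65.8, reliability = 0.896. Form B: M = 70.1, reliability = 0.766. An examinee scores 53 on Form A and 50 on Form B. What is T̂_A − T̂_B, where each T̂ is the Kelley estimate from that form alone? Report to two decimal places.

-0.37

T̂_A = 0.896(53) + 0.104(65.8) = 54.3312
T̂_B = 0.766(50) + 0.234(70.1) = 54.7034
T̂_A − T̂_B = -0.3722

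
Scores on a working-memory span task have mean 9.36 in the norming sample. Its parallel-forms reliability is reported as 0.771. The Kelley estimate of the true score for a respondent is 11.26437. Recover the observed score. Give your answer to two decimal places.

T̂ = ρX + (1 − ρ)μ  ⇒  X = (T̂ − (1 − ρ)μ) / ρ
X = (11.26437 − 0.229 × 9.36) / 0.771 = (11.26437 − 2.14344) / 0.771 = 9.12093 / 0.771 = 11.8300

11.83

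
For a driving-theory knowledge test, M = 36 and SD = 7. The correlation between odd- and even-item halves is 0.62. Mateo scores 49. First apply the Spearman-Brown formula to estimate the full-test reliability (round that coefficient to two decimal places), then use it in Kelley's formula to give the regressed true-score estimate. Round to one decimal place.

Spearman-Brown: ρ = 2r/(1 + r) = 2(0.62)/(1 + 0.62) = 1.240/1.62 = 0.7654 → 0.77
Regress the observed score toward the mean by the unreliability: T̂ = 0.77·49 + 0.23·36 = 37.73 + 8.28 = 46.01.

46.0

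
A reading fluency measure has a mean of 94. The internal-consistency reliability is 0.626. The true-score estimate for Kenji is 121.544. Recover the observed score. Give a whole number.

T̂ = ρX + (1 − ρ)μ  ⇒  X = (T̂ − (1 − ρ)μ) / ρ
X = (121.544 − 0.374 × 94) / 0.626 = (121.544 − 35.156) / 0.626 = 86.388 / 0.626 = 138.00

138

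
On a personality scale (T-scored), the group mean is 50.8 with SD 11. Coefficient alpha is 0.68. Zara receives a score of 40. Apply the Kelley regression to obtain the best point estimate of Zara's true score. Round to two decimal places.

T̂ = 0.68(40) + 0.32(50.8) = 27.20 + 16.256 = 43.456 → 43.46

43.46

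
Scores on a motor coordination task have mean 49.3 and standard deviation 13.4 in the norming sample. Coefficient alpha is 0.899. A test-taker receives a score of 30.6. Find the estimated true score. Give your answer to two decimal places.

T̂ = ρX + (1 − ρ)μ
  = 0.899 × 30.6 + 0.101 × 49.3
  = 27.5094 + 4.9793
  = 32.489
  ≈ 32.49

32.49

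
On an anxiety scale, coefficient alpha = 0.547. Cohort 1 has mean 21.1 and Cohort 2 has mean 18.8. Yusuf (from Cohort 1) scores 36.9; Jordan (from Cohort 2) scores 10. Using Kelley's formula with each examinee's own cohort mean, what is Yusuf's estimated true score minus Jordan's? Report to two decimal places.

15.76

T̂_Yusuf = 0.547(36.9) + 0.453(21.1) = 29.7426
T̂_Jordan = 0.547(10) + 0.453(18.8) = 13.9864
Difference = 29.7426 − 13.9864 = 15.7562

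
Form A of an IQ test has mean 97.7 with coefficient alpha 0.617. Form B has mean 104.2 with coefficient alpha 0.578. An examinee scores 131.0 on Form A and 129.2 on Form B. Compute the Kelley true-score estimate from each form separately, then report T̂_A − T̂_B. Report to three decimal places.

T̂_A = 0.617(131.0) + 0.383(97.7) = 118.24610
T̂_B = 0.578(129.2) + 0.422(104.2) = 118.65000
T̂_A − T̂_B = -0.40390

-0.404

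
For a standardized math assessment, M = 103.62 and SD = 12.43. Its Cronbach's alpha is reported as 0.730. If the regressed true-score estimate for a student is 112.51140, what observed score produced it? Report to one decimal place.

115.8

T̂ = ρX + (1 − ρ)μ  ⇒  X = (T̂ − (1 − ρ)μ) / ρ
X = (112.51140 − 0.270 × 103.62) / 0.730 = (112.51140 − 27.97740) / 0.730 = 84.53400 / 0.730 = 115.800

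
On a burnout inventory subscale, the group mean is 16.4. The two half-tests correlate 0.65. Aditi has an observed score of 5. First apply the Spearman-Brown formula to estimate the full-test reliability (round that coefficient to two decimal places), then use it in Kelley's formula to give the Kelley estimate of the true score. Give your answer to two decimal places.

7.39

Spearman-Brown: ρ = 2r/(1 + r) = 2(0.65)/(1 + 0.65) = 1.300/1.65 = 0.7879 → 0.79
T̂ = 0.79(5) + 0.21(16.4) = 3.95 + 3.444 = 7.394 → 7.39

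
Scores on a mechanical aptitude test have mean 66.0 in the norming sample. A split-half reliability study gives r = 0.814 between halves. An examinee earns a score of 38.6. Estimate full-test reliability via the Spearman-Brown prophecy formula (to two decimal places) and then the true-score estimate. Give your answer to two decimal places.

41.34

Spearman-Brown: ρ = 2r/(1 + r) = 2(0.814)/(1 + 0.814) = 1.6280/1.814 = 0.8975 → 0.90
Regress the observed score toward the mean by the unreliability: T̂ = 0.90·38.6 + 0.10·66.0 = 34.740 + 6.600 = 41.340.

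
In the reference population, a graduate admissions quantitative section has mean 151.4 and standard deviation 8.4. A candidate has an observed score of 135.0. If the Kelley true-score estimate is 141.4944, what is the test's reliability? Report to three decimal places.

T̂ = ρX + (1 − ρ)μ  ⇒  T̂ − μ = ρ(X − μ)
ρ = (T̂ − μ)/(X − μ) = (141.4944 − 151.4) / (135.0 − 151.4) = -9.9056 / -16.4 = 0.60400

0.604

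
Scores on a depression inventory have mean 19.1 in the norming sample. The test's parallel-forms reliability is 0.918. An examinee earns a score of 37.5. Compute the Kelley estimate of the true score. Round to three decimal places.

35.991

T̂ = 0.918(37.5) + 0.082(19.1) = 34.4250 + 1.5662 = 35.9912 → 35.991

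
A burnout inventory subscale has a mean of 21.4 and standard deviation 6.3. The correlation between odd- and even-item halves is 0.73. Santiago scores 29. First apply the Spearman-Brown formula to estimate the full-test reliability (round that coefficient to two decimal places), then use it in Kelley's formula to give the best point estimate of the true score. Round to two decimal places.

27.78

Spearman-Brown: ρ = 2r/(1 + r) = 2(0.73)/(1 + 0.73) = 1.460/1.73 = 0.8439 → 0.84
Regress the observed score toward the mean by the unreliability: T̂ = 0.84·29 + 0.16·21.4 = 24.36 + 3.424 = 27.784.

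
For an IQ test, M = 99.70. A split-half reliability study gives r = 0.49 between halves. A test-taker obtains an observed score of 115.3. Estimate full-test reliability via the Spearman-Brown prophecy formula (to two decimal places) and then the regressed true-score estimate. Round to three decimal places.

Spearman-Brown: ρ = 2r/(1 + r) = 2(0.49)/(1 + 0.49) = 0.980/1.49 = 0.6577 → 0.66
T̂ = 0.66(115.3) + 0.34(99.70) = 76.098 + 33.8980 = 109.9960 → 109.996

109.996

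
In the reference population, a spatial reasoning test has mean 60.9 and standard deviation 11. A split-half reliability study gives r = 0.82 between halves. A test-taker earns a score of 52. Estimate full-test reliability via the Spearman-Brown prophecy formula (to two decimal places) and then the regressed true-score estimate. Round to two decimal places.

52.89

Spearman-Brown: ρ = 2r/(1 + r) = 2(0.82)/(1 + 0.82) = 1.640/1.82 = 0.9011 → 0.90
T̂ = ρX + (1 − ρ)μ
  = 0.90 × 52 + 0.10 × 60.9
  = 46.80 + 6.090
  = 52.890
  ≈ 52.89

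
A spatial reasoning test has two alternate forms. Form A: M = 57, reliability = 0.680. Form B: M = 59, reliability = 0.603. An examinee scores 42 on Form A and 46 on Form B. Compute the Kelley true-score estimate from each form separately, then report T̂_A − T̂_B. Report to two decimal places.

T̂_A = 0.680(42) + 0.320(57) = 46.8000
T̂_B = 0.603(46) + 0.397(59) = 51.1610
T̂_A − T̂_B = -4.3610

-4.36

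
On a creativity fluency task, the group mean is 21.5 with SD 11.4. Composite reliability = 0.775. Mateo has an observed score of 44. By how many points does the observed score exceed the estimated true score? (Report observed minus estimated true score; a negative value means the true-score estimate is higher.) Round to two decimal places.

Kelley's formula gives T̂ = 0.775·44 + 0.225·21.5 = 34.100 + 4.8375 = 38.9375.
X − T̂ = 44 − 38.938 = 5.062 → 5.06

5.06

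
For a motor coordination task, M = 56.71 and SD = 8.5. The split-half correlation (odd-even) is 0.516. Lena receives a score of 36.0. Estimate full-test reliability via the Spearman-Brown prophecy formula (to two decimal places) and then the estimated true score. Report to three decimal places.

42.627

Spearman-Brown: ρ = 2r/(1 + r) = 2(0.516)/(1 + 0.516) = 1.0320/1.516 = 0.6807 → 0.68
T̂ = 0.68(36.0) + 0.32(56.71) = 24.480 + 18.1472 = 42.6272 → 42.627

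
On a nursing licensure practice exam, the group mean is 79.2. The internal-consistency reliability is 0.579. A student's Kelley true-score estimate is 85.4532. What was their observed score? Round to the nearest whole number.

T̂ = ρX + (1 − ρ)μ  ⇒  X = (T̂ − (1 − ρ)μ) / ρ
X = (85.4532 − 0.421 × 79.2) / 0.579 = (85.4532 − 33.3432) / 0.579 = 52.1100 / 0.579 = 90.00

90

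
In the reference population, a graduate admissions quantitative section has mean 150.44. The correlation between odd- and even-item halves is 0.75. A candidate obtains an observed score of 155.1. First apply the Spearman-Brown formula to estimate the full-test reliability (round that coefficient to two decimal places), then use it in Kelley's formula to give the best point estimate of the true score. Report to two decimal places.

154.45

Spearman-Brown: ρ = 2r/(1 + r) = 2(0.75)/(1 + 0.75) = 1.500/1.75 = 0.8571 → 0.86
T̂ = 0.86(155.1) + 0.14(150.44) = 133.386 + 21.0616 = 154.448 → 154.45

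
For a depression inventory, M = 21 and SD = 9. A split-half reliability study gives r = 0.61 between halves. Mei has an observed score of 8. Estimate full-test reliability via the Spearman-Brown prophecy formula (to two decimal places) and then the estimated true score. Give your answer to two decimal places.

Spearman-Brown: ρ = 2r/(1 + r) = 2(0.61)/(1 + 0.61) = 1.220/1.61 = 0.7578 → 0.76
T̂ = ρX + (1 − ρ)μ
  = 0.76 × 8 + 0.24 × 21
  = 6.08 + 5.04
  = 11.120
  ≈ 11.12

11.12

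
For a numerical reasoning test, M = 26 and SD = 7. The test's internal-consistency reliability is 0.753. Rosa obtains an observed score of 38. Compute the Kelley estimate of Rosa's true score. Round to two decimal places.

Regress the observed score toward the mean by the unreliability: T̂ = 0.753·38 + 0.247·26 = 28.614 + 6.422 = 35.036.

35.04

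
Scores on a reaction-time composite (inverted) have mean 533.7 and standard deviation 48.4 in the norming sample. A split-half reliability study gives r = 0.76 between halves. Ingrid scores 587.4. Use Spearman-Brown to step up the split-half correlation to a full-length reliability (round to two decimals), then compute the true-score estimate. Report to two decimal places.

Spearman-Brown: ρ = 2r/(1 + r) = 2(0.76)/(1 + 0.76) = 1.520/1.76 = 0.8636 → 0.86
T̂ = ρX + (1 − ρ)μ
  = 0.86 × 587.4 + 0.14 × 533.7
  = 505.164 + 74.718
  = 579.882
  ≈ 579.88

579.88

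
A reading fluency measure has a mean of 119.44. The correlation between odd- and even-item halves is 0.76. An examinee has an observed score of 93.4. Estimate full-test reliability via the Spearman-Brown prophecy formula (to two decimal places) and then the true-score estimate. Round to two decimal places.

97.05

Spearman-Brown: ρ = 2r/(1 + r) = 2(0.76)/(1 + 0.76) = 1.520/1.76 = 0.8636 → 0.86
T̂ = 0.86(93.4) + 0.14(119.44) = 80.324 + 16.7216 = 97.046 → 97.05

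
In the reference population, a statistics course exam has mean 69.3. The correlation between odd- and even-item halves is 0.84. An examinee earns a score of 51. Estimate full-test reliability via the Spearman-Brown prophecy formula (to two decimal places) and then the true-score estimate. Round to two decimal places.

Spearman-Brown: ρ = 2r/(1 + r) = 2(0.84)/(1 + 0.84) = 1.680/1.84 = 0.9130 → 0.91
T̂ = 0.91(51) + 0.09(69.3) = 46.41 + 6.237 = 52.647 → 52.65

52.65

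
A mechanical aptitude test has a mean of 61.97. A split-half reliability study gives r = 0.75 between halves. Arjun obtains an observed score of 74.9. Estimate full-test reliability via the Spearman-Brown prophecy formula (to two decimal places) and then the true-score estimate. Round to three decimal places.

Spearman-Brown: ρ = 2r/(1 + r) = 2(0.75)/(1 + 0.75) = 1.500/1.75 = 0.8571 → 0.86
T̂ = ρX + (1 − ρ)μ
  = 0.86 × 74.9 + 0.14 × 61.97
  = 64.414 + 8.6758
  = 73.0898
  ≈ 73.090

73.090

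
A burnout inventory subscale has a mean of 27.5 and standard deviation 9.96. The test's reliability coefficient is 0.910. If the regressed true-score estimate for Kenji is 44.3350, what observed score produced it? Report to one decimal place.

T̂ = ρX + (1 − ρ)μ  ⇒  X = (T̂ − (1 − ρ)μ) / ρ
X = (44.3350 − 0.090 × 27.5) / 0.910 = (44.3350 − 2.4750) / 0.910 = 41.8600 / 0.910 = 46.000

46.0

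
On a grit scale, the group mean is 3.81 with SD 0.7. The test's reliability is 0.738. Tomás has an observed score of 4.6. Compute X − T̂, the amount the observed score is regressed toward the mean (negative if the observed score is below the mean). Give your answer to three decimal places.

T̂ = 0.738(4.6) + 0.262(3.81) = 3.3948 + 0.99822 = 4.39302 → 4.3930
X − T̂ = 4.6 − 4.3930 = 0.2070 → 0.207

0.207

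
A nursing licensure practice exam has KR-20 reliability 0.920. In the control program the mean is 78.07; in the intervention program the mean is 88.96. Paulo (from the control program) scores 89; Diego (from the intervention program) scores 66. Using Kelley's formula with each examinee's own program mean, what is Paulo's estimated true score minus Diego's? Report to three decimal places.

20.289

T̂_Paulo = 0.920(89) + 0.080(78.07) = 88.12560
T̂_Diego = 0.920(66) + 0.080(88.96) = 67.83680
Difference = 88.12560 − 67.83680 = 20.28880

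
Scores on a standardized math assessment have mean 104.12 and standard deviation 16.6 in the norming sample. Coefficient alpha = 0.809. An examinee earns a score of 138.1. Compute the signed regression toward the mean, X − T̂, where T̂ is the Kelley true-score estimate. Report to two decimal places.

6.49

Kelley's formula gives T̂ = 0.809·138.1 + 0.191·104.12 = 111.7229 + 19.88692 = 131.6098.
X − T̂ = 138.1 − 131.610 = 6.490 → 6.49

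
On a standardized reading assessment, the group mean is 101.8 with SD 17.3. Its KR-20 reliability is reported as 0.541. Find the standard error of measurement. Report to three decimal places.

11.721

SEM = SD · √(1 − ρ) = 17.3 × √0.459 = 17.3 × 0.6775 = 11.7207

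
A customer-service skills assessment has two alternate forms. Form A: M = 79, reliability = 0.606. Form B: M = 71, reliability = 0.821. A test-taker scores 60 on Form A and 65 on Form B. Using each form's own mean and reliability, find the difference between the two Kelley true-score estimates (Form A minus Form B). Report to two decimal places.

T̂_A = 0.606(60) + 0.394(79) = 67.4860
T̂_B = 0.821(65) + 0.179(71) = 66.0740
T̂_A − T̂_B = 1.4120

1.41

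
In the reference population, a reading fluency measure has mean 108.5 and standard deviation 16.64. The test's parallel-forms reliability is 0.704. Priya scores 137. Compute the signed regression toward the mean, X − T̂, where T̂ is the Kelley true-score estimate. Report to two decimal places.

T̂ = ρX + (1 − ρ)μ
  = 0.704 × 137 + 0.296 × 108.5
  = 96.448 + 32.1160
  = 128.5640
  ≈ 128.564
X − T̂ = 137 − 128.564 = 8.436 → 8.44

8.44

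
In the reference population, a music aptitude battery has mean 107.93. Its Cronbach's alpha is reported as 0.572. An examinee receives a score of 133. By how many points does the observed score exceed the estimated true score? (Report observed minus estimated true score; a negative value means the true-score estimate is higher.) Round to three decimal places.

10.730

T̂ = ρX + (1 − ρ)μ
  = 0.572 × 133 + 0.428 × 107.93
  = 76.076 + 46.19404
  = 122.27004
  ≈ 122.2700
X − T̂ = 133 − 122.2700 = 10.7300 → 10.730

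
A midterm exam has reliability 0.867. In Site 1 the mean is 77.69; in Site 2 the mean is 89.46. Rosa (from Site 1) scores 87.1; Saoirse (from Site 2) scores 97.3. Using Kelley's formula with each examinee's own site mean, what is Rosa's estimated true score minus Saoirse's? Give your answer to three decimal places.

T̂_Rosa = 0.867(87.1) + 0.133(77.69) = 85.84847
T̂_Saoirse = 0.867(97.3) + 0.133(89.46) = 96.25728
Difference = 85.84847 − 96.25728 = -10.40881

-10.409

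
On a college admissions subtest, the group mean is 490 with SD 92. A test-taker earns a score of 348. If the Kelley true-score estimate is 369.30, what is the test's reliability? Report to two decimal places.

0.85

T̂ = ρX + (1 − ρ)μ  ⇒  T̂ − μ = ρ(X − μ)
ρ = (T̂ − μ)/(X − μ) = (369.30 − 490) / (348 − 490) = -120.70 / -142.0 = 0.8500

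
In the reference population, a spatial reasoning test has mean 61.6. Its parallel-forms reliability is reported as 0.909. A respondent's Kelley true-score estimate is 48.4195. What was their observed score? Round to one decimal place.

T̂ = ρX + (1 − ρ)μ  ⇒  X = (T̂ − (1 − ρ)μ) / ρ
X = (48.4195 − 0.091 × 61.6) / 0.909 = (48.4195 − 5.6056) / 0.909 = 42.8139 / 0.909 = 47.100

47.1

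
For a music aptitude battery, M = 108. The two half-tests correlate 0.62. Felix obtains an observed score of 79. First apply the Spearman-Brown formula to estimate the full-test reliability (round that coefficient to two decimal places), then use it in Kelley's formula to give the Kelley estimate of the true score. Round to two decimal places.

85.67

Spearman-Brown: ρ = 2r/(1 + r) = 2(0.62)/(1 + 0.62) = 1.240/1.62 = 0.7654 → 0.77
T̂ = ρX + (1 − ρ)μ
  = 0.77 × 79 + 0.23 × 108
  = 60.83 + 24.84
  = 85.670
  ≈ 85.67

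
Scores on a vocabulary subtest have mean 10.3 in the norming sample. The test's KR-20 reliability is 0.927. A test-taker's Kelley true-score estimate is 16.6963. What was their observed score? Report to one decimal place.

T̂ = ρX + (1 − ρ)μ  ⇒  X = (T̂ − (1 − ρ)μ) / ρ
X = (16.6963 − 0.073 × 10.3) / 0.927 = (16.6963 − 0.7519) / 0.927 = 15.9444 / 0.927 = 17.200

17.2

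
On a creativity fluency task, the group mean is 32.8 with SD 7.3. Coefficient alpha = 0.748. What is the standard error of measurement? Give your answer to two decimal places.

3.66

SEM = SD · √(1 − ρ) = 7.3 × √0.252 = 7.3 × 0.5020 = 3.665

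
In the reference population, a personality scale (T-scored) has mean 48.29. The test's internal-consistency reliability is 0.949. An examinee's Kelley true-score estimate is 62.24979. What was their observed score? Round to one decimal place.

T̂ = ρX + (1 − ρ)μ  ⇒  X = (T̂ − (1 − ρ)μ) / ρ
X = (62.24979 − 0.051 × 48.29) / 0.949 = (62.24979 − 2.46279) / 0.949 = 59.78700 / 0.949 = 63.000

63.0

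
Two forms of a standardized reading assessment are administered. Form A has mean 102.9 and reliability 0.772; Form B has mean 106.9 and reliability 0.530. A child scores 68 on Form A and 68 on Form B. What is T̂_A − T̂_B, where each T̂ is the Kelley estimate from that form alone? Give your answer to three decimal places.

T̂_A = 0.772(68) + 0.228(102.9) = 75.95720
T̂_B = 0.530(68) + 0.470(106.9) = 86.28300
T̂_A − T̂_B = -10.32580

-10.326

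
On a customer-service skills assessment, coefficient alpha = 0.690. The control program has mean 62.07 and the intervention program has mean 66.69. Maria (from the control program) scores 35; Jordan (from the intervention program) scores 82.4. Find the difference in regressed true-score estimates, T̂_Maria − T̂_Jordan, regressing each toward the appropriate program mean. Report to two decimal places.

-34.14

T̂_Maria = 0.690(35) + 0.310(62.07) = 43.3917
T̂_Jordan = 0.690(82.4) + 0.310(66.69) = 77.5299
Difference = 43.3917 − 77.5299 = -34.1382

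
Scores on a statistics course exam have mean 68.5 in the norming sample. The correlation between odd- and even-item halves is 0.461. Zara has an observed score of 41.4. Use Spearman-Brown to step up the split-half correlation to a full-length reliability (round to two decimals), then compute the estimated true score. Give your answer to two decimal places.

Spearman-Brown: ρ = 2r/(1 + r) = 2(0.461)/(1 + 0.461) = 0.9220/1.461 = 0.6311 → 0.63
T̂ = ρX + (1 − ρ)μ
  = 0.63 × 41.4 + 0.37 × 68.5
  = 26.082 + 25.345
  = 51.427
  ≈ 51.43

51.43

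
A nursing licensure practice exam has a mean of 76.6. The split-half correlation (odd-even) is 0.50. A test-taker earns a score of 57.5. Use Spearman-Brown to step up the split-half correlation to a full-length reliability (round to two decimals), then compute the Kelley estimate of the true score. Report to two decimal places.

Spearman-Brown: ρ = 2r/(1 + r) = 2(0.50)/(1 + 0.50) = 1.000/1.50 = 0.6667 → 0.67
T̂ = 0.67(57.5) + 0.33(76.6) = 38.525 + 25.278 = 63.803 → 63.80

63.80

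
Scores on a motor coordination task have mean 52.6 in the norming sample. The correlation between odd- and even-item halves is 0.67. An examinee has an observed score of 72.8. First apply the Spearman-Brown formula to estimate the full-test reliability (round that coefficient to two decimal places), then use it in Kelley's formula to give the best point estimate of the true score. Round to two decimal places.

68.76

Spearman-Brown: ρ = 2r/(1 + r) = 2(0.67)/(1 + 0.67) = 1.340/1.67 = 0.8024 → 0.80
T̂ = 0.80(72.8) + 0.20(52.6) = 58.240 + 10.520 = 68.760 → 68.76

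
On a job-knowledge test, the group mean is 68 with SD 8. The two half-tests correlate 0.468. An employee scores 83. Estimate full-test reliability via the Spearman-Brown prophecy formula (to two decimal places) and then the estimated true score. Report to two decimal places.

77.60

Spearman-Brown: ρ = 2r/(1 + r) = 2(0.468)/(1 + 0.468) = 0.9360/1.468 = 0.6376 → 0.64
T̂ = 0.64(83) + 0.36(68) = 53.12 + 24.48 = 77.600 → 77.60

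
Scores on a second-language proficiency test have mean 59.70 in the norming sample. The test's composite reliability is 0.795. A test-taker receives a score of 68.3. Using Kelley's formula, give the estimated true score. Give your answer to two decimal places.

Kelley's formula gives T̂ = 0.795·68.3 + 0.205·59.70 = 54.2985 + 12.23850 = 66.537.

66.54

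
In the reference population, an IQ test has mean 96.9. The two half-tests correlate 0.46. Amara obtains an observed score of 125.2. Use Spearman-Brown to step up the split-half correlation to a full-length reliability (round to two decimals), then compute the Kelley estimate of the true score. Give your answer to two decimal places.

Spearman-Brown: ρ = 2r/(1 + r) = 2(0.46)/(1 + 0.46) = 0.920/1.46 = 0.6301 → 0.63
T̂ = 0.63(125.2) + 0.37(96.9) = 78.876 + 35.853 = 114.729 → 114.73

114.73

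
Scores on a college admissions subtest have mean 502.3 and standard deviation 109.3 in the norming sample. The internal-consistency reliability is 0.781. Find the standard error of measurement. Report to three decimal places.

SEM = SD · √(1 − ρ) = 109.3 × √0.219 = 109.3 × 0.4680 = 51.1496

51.150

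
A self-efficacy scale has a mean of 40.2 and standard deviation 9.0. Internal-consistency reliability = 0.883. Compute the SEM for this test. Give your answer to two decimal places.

SEM = SD · √(1 − ρ) = 9.0 × √0.117 = 9.0 × 0.3421 = 3.078

3.08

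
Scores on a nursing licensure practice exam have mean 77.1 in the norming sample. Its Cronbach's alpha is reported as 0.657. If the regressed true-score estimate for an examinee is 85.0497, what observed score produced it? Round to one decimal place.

89.2

T̂ = ρX + (1 − ρ)μ  ⇒  X = (T̂ − (1 − ρ)μ) / ρ
X = (85.0497 − 0.343 × 77.1) / 0.657 = (85.0497 − 26.4453) / 0.657 = 58.6044 / 0.657 = 89.200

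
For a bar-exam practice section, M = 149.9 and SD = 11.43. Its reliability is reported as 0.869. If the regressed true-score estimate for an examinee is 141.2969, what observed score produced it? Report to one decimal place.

140.0

T̂ = ρX + (1 − ρ)μ  ⇒  X = (T̂ − (1 − ρ)μ) / ρ
X = (141.2969 − 0.131 × 149.9) / 0.869 = (141.2969 − 19.6369) / 0.869 = 121.6600 / 0.869 = 140.000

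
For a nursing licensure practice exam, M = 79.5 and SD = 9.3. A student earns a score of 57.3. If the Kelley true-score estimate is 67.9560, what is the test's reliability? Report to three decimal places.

T̂ = ρX + (1 − ρ)μ  ⇒  T̂ − μ = ρ(X − μ)
ρ = (T̂ − μ)/(X − μ) = (67.9560 − 79.5) / (57.3 − 79.5) = -11.5440 / -22.2 = 0.52000

0.520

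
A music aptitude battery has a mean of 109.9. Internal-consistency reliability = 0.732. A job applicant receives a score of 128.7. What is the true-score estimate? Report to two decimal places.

123.66

T̂ = ρX + (1 − ρ)μ
  = 0.732 × 128.7 + 0.268 × 109.9
  = 94.2084 + 29.4532
  = 123.662
  ≈ 123.66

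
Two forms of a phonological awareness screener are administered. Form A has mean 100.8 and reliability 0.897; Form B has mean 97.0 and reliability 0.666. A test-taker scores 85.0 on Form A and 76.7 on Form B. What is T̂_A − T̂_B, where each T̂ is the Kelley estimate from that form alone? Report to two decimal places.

3.15

T̂_A = 0.897(85.0) + 0.103(100.8) = 86.6274
T̂_B = 0.666(76.7) + 0.334(97.0) = 83.4802
T̂_A − T̂_B = 3.1472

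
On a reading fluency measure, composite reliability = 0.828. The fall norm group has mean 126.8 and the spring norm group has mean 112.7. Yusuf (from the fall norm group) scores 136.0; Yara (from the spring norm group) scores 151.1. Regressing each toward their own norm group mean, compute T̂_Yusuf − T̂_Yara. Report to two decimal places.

-10.08

T̂_Yusuf = 0.828(136.0) + 0.172(126.8) = 134.4176
T̂_Yara = 0.828(151.1) + 0.172(112.7) = 144.4952
Difference = 134.4176 − 144.4952 = -10.0776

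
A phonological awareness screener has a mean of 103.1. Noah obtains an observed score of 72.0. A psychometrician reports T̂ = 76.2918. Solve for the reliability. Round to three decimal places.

0.862

T̂ = ρX + (1 − ρ)μ  ⇒  T̂ − μ = ρ(X − μ)
ρ = (T̂ − μ)/(X − μ) = (76.2918 − 103.1) / (72.0 − 103.1) = -26.8082 / -31.1 = 0.86200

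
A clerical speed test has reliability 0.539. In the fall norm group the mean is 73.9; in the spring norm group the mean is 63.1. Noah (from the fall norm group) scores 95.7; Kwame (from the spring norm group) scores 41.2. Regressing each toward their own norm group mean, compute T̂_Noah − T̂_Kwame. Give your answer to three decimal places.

34.354

T̂_Noah = 0.539(95.7) + 0.461(73.9) = 85.65020
T̂_Kwame = 0.539(41.2) + 0.461(63.1) = 51.29590
Difference = 85.65020 − 51.29590 = 34.35430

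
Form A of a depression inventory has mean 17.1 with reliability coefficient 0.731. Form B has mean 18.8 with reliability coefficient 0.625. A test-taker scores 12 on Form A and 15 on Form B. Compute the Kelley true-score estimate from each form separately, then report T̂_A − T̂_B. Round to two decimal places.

-3.05

T̂_A = 0.731(12) + 0.269(17.1) = 13.3719
T̂_B = 0.625(15) + 0.375(18.8) = 16.4250
T̂_A − T̂_B = -3.0531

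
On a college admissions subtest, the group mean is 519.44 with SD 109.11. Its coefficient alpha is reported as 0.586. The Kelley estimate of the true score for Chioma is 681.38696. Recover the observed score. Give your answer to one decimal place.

795.8

T̂ = ρX + (1 − ρ)μ  ⇒  X = (T̂ − (1 − ρ)μ) / ρ
X = (681.38696 − 0.414 × 519.44) / 0.586 = (681.38696 − 215.04816) / 0.586 = 466.33880 / 0.586 = 795.800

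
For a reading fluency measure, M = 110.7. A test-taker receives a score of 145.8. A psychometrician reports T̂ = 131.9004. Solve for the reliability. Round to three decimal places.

0.604

T̂ = ρX + (1 − ρ)μ  ⇒  T̂ − μ = ρ(X − μ)
ρ = (T̂ − μ)/(X − μ) = (131.9004 − 110.7) / (145.8 − 110.7) = 21.2004 / 35.1 = 0.60400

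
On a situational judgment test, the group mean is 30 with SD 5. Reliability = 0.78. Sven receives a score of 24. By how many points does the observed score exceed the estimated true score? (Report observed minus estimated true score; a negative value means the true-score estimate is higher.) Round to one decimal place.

T̂ = 0.78(24) + 0.22(30) = 18.72 + 6.60 = 25.320 → 25.32
X − T̂ = 24 − 25.32 = -1.32 → -1.3

-1.3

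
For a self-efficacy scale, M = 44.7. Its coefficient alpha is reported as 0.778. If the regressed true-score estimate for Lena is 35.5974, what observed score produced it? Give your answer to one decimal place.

33.0

T̂ = ρX + (1 − ρ)μ  ⇒  X = (T̂ − (1 − ρ)μ) / ρ
X = (35.5974 − 0.222 × 44.7) / 0.778 = (35.5974 − 9.9234) / 0.778 = 25.6740 / 0.778 = 33.000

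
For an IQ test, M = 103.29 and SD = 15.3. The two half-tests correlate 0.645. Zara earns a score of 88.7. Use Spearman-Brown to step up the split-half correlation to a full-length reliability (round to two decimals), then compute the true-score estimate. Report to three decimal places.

91.910

Spearman-Brown: ρ = 2r/(1 + r) = 2(0.645)/(1 + 0.645) = 1.2900/1.645 = 0.7842 → 0.78
Regress the observed score toward the mean by the unreliability: T̂ = 0.78·88.7 + 0.22·103.29 = 69.186 + 22.7238 = 91.9098.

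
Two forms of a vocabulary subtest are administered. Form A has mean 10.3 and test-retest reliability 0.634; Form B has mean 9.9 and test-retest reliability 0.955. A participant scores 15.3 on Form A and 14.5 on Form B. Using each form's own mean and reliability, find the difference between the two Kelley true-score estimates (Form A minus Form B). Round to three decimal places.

-0.823

T̂_A = 0.634(15.3) + 0.366(10.3) = 13.47000
T̂_B = 0.955(14.5) + 0.045(9.9) = 14.29300
T̂_A − T̂_B = -0.82300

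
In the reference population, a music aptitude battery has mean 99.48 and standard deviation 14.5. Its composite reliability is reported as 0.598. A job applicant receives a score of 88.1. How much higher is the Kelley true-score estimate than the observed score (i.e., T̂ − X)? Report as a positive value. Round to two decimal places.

Weight the observed score by reliability and the mean by (1 − reliability): T̂ = 0.598·88.1 + 0.402·99.48 = 52.6838 + 39.99096 = 92.6748.
T̂ − X = 92.675 − 88.1 = 4.575 → 4.57

4.57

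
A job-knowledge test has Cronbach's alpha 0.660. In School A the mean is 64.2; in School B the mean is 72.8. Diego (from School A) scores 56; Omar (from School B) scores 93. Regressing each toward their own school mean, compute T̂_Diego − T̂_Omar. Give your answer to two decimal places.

T̂_Diego = 0.660(56) + 0.340(64.2) = 58.7880
T̂_Omar = 0.660(93) + 0.340(72.8) = 86.1320
Difference = 58.7880 − 86.1320 = -27.3440

-27.34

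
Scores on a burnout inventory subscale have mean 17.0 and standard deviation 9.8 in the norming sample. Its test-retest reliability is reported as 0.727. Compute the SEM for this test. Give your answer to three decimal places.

5.120

SEM = SD · √(1 − ρ) = 9.8 × √0.273 = 9.8 × 0.5225 = 5.1204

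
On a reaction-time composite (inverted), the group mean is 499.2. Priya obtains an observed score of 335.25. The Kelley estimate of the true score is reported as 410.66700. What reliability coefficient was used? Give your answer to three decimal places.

T̂ = ρX + (1 − ρ)μ  ⇒  T̂ − μ = ρ(X − μ)
ρ = (T̂ − μ)/(X − μ) = (410.66700 − 499.2) / (335.25 − 499.2) = -88.53300 / -163.95 = 0.54000

0.540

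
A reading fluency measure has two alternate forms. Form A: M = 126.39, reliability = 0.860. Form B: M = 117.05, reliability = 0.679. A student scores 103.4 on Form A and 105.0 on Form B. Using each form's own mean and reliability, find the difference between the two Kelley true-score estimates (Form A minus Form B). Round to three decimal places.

-2.249

T̂_A = 0.860(103.4) + 0.140(126.39) = 106.61860
T̂_B = 0.679(105.0) + 0.321(117.05) = 108.86805
T̂_A − T̂_B = -2.24945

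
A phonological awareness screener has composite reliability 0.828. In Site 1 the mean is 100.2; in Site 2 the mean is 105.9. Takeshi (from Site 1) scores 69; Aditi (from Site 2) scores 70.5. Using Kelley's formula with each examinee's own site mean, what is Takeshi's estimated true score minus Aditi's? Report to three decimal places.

-2.222

T̂_Takeshi = 0.828(69) + 0.172(100.2) = 74.36640
T̂_Aditi = 0.828(70.5) + 0.172(105.9) = 76.58880
Difference = 74.36640 − 76.58880 = -2.22240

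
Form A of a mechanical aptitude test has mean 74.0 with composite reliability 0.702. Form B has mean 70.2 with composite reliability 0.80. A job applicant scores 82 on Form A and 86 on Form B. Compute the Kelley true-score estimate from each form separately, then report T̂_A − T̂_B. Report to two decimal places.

-3.22

T̂_A = 0.702(82) + 0.298(74.0) = 79.6160
T̂_B = 0.80(86) + 0.20(70.2) = 82.8400
T̂_A − T̂_B = -3.2240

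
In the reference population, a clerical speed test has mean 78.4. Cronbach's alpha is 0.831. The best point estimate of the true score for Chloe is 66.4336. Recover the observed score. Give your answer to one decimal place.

T̂ = ρX + (1 − ρ)μ  ⇒  X = (T̂ − (1 − ρ)μ) / ρ
X = (66.4336 − 0.169 × 78.4) / 0.831 = (66.4336 − 13.2496) / 0.831 = 53.1840 / 0.831 = 64.000

64.0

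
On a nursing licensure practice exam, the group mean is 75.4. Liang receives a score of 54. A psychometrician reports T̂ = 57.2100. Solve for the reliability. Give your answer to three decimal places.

0.850

T̂ = ρX + (1 − ρ)μ  ⇒  T̂ − μ = ρ(X − μ)
ρ = (T̂ − μ)/(X − μ) = (57.2100 − 75.4) / (54 − 75.4) = -18.1900 / -21.4 = 0.85000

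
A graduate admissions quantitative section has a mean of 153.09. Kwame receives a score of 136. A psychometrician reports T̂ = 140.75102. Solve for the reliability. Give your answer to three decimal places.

T̂ = ρX + (1 − ρ)μ  ⇒  T̂ − μ = ρ(X − μ)
ρ = (T̂ − μ)/(X − μ) = (140.75102 − 153.09) / (136 − 153.09) = -12.33898 / -17.09 = 0.72200

0.722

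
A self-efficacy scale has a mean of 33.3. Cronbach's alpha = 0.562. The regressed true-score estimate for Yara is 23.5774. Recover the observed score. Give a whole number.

16

T̂ = ρX + (1 − ρ)μ  ⇒  X = (T̂ − (1 − ρ)μ) / ρ
X = (23.5774 − 0.438 × 33.3) / 0.562 = (23.5774 − 14.5854) / 0.562 = 8.9920 / 0.562 = 16.00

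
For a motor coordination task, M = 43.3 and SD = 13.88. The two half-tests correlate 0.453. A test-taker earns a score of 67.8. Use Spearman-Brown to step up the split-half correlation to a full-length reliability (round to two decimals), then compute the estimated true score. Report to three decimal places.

Spearman-Brown: ρ = 2r/(1 + r) = 2(0.453)/(1 + 0.453) = 0.9060/1.453 = 0.6235 → 0.62
T̂ = 0.62(67.8) + 0.38(43.3) = 42.036 + 16.454 = 58.4900 → 58.490

58.490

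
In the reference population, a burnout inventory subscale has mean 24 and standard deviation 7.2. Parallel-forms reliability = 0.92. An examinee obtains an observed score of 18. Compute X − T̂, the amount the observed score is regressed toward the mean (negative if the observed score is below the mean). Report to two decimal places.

-0.48

Kelley's formula gives T̂ = 0.92·18 + 0.08·24 = 16.56 + 1.92 = 18.4800.
X − T̂ = 18 − 18.480 = -0.480 → -0.48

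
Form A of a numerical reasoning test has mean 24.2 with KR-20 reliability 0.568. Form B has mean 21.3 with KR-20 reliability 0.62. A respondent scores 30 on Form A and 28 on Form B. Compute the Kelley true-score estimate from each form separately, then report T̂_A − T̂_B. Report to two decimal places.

2.04

T̂_A = 0.568(30) + 0.432(24.2) = 27.4944
T̂_B = 0.62(28) + 0.38(21.3) = 25.4540
T̂_A − T̂_B = 2.0404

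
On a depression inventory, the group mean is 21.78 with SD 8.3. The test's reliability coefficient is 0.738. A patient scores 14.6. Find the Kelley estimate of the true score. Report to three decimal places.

T̂ = ρX + (1 − ρ)μ
  = 0.738 × 14.6 + 0.262 × 21.78
  = 10.7748 + 5.70636
  = 16.4812
  ≈ 16.481

16.481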